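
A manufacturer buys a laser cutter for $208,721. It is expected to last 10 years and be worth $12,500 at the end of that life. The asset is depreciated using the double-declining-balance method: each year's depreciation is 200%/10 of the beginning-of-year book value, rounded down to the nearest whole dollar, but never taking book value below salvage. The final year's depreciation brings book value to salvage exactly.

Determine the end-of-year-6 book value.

Depreciable base = $208,721 − $12,500 = $196,221.
Year 1: ⌊$208,721 × 200%/10⌋ = $41,744. Book value $166,977.
Year 2: ⌊$166,977 × 200%/10⌋ = $33,395. Book value $133,582.
Year 3: ⌊$133,582 × 200%/10⌋ = $26,716. Book value $106,866.
Year 4: ⌊$106,866 × 200%/10⌋ = $21,373. Book value $85,493.
Year 5: ⌊$85,493 × 200%/10⌋ = $17,098. Book value $68,395.
Year 6: ⌊$68,395 × 200%/10⌋ = $13,679. Book value $54,716.

$54,716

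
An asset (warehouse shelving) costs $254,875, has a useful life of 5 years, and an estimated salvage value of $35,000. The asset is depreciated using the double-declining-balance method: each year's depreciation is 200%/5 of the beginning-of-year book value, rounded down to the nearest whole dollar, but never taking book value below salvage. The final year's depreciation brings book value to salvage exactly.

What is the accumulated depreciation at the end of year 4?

$219,875

Depreciable base = $254,875 − $35,000 = $219,875.
Year 1: ⌊$254,875 × 200%/5⌋ = $101,950. Book value $152,925.
Year 2: ⌊$152,925 × 200%/5⌋ = $61,170. Book value $91,755.
Year 3: ⌊$91,755 × 200%/5⌋ = $36,702. Book value $55,053.
Year 4: ⌊$55,053 × 200%/5⌋ = $22,021, capped at $20,053. Book value $35,000.
Accumulated through year 4 = $254,875 − $35,000 = $219,875.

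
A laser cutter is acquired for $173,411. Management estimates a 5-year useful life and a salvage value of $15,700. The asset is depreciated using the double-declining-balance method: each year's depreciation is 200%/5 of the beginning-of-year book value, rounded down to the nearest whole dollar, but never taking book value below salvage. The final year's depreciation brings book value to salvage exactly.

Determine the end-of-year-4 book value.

$22,475

Depreciable base = $173,411 − $15,700 = $157,711.
Year 1: ⌊$173,411 × 200%/5⌋ = $69,364. Book value $104,047.
Year 2: ⌊$104,047 × 200%/5⌋ = $41,618. Book value $62,429.
Year 3: ⌊$62,429 × 200%/5⌋ = $24,971. Book value $37,458.
Year 4: ⌊$37,458 × 200%/5⌋ = $14,983. Book value $22,475.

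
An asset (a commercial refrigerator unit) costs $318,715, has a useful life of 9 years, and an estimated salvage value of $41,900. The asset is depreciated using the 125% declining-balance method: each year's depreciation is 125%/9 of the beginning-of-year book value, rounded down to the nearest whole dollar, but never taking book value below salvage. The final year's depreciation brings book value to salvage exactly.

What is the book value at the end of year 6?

$129,946

Depreciable base = $318,715 − $41,900 = $276,815.
Year 1: ⌊$318,715 × 125%/9⌋ = $44,265. Book value $274,450.
Year 2: ⌊$274,450 × 125%/9⌋ = $38,118. Book value $236,332.
Year 3: ⌊$236,332 × 125%/9⌋ = $32,823. Book value $203,509.
Year 4: ⌊$203,509 × 125%/9⌋ = $28,265. Book value $175,244.
Year 5: ⌊$175,244 × 125%/9⌋ = $24,339. Book value $150,905.
Year 6: ⌊$150,905 × 125%/9⌋ = $20,959. Book value $129,946.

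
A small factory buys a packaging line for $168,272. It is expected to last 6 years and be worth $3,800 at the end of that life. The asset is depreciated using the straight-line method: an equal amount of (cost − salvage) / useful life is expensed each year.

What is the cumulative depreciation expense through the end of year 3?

$82,236

Depreciable base = $168,272 − $3,800 = $164,472.
Annual expense = $164,472 / 6 = $27,412.
End of year 1: book value $140,860.
End of year 2: book value $113,448.
End of year 3: book value $86,036.
Accumulated through year 3 = $168,272 − $86,036 = $82,236.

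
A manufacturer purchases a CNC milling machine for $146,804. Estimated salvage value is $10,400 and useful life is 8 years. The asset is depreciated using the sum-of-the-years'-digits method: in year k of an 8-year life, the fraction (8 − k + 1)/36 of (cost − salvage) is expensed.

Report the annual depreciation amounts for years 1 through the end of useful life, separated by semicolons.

$30,312; $26,523; $22,734; $18,945; $15,156; $11,367; $7,578; $3,789

Depreciable base = $146,804 − $10,400 = $136,404.
Sum of the years' digits = 8+7+6+5+4+3+2+1 = 36.
Year 1: $136,404 × 8/36 = $30,312. Book value $116,492.
Year 2: $136,404 × 7/36 = $26,523. Book value $89,969.
Year 3: $136,404 × 6/36 = $22,734. Book value $67,235.
Year 4: $136,404 × 5/36 = $18,945. Book value $48,290.
Year 5: $136,404 × 4/36 = $15,156. Book value $33,134.
Year 6: $136,404 × 3/36 = $11,367. Book value $21,767.
Year 7: $136,404 × 2/36 = $7,578. Book value $14,189.
Year 8: $136,404 × 1/36 = $3,789. Book value $10,400.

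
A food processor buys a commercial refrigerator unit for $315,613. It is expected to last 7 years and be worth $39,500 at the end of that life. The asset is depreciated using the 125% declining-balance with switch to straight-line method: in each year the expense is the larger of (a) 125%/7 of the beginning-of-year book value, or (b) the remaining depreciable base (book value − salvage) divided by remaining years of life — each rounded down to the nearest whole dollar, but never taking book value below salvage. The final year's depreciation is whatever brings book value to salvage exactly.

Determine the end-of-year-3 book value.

Depreciable base = $315,613 − $39,500 = $276,113.
Year 1: DB = ⌊$315,613 × 125%/7⌋ = $56,359; SL = ⌊$276,113/7⌋ = $39,444 → take DB $56,359. Book value $259,254.
Year 2: DB = ⌊$259,254 × 125%/7⌋ = $46,295; SL = ⌊$219,754/6⌋ = $36,625 → take DB $46,295. Book value $212,959.
Year 3: DB = ⌊$212,959 × 125%/7⌋ = $38,028; SL = ⌊$173,459/5⌋ = $34,691 → take DB $38,028. Book value $174,931.

$174,931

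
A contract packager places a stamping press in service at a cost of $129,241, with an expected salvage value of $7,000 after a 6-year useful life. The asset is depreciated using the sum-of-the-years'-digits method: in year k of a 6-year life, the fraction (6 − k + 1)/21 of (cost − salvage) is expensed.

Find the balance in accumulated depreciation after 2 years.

Depreciable base = $129,241 − $7,000 = $122,241.
Sum of the years' digits = 6+5+4+3+2+1 = 21.
Year 1: $122,241 × 6/21 = $34,926. Book value $94,315.
Year 2: $122,241 × 5/21 = $29,105. Book value $65,210.
Accumulated through year 2 = $129,241 − $65,210 = $64,031.

$64,031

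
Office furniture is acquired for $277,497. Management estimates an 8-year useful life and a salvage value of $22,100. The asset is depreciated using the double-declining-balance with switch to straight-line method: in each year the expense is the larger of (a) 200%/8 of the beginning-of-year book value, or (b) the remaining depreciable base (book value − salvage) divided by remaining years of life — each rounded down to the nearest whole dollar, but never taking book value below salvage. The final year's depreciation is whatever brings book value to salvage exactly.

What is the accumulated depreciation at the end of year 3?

$160,427

Depreciable base = $277,497 − $22,100 = $255,397.
Year 1: DB = ⌊$277,497 × 200%/8⌋ = $69,374; SL = ⌊$255,397/8⌋ = $31,924 → take DB $69,374. Book value $208,123.
Year 2: DB = ⌊$208,123 × 200%/8⌋ = $52,030; SL = ⌊$186,023/7⌋ = $26,574 → take DB $52,030. Book value $156,093.
Year 3: DB = ⌊$156,093 × 200%/8⌋ = $39,023; SL = ⌊$133,993/6⌋ = $22,332 → take DB $39,023. Book value $117,070.
Accumulated through year 3 = $277,497 − $117,070 = $160,427.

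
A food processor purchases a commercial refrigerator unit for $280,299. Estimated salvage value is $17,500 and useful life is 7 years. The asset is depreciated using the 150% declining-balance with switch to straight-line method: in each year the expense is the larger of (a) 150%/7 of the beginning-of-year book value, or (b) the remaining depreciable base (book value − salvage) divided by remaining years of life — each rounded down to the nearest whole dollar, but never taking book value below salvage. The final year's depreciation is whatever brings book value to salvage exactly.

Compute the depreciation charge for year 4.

$29,615

Depreciable base = $280,299 − $17,500 = $262,799.
Year 1: DB = ⌊$280,299 × 150%/7⌋ = $60,064; SL = ⌊$262,799/7⌋ = $37,542 → take DB $60,064. Book value $220,235.
Year 2: DB = ⌊$220,235 × 150%/7⌋ = $47,193; SL = ⌊$202,735/6⌋ = $33,789 → take DB $47,193. Book value $173,042.
Year 3: DB = ⌊$173,042 × 150%/7⌋ = $37,080; SL = ⌊$155,542/5⌋ = $31,108 → take DB $37,080. Book value $135,962.
Year 4: DB = ⌊$135,962 × 150%/7⌋ = $29,134; SL = ⌊$118,462/4⌋ = $29,615 → take SL $29,615. Book value $106,347.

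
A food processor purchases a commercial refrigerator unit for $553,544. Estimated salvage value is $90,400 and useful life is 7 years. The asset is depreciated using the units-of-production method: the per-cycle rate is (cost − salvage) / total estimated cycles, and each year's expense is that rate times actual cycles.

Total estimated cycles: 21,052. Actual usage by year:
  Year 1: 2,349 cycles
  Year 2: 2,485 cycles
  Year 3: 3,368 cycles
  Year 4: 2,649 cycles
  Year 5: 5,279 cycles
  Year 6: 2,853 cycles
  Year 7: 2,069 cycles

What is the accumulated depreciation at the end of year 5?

$354,860

Depreciable base = $553,544 − $90,400 = $463,144.
Rate = $463,144 / 21,052 cycles = $22 per cycle.
Year 1: 2,349 × $22 = $51,678. Book value $501,866.
Year 2: 2,485 × $22 = $54,670. Book value $447,196.
Year 3: 3,368 × $22 = $74,096. Book value $373,100.
Year 4: 2,649 × $22 = $58,278. Book value $314,822.
Year 5: 5,279 × $22 = $116,138. Book value $198,684.
Accumulated through year 5 = $553,544 − $198,684 = $354,860.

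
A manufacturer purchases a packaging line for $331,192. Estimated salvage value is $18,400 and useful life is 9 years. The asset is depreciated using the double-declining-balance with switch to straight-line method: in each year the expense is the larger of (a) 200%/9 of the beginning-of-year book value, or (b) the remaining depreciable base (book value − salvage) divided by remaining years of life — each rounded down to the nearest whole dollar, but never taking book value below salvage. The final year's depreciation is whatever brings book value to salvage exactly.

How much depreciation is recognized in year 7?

Depreciable base = $331,192 − $18,400 = $312,792.
Year 1: DB = ⌊$331,192 × 200%/9⌋ = $73,598; SL = ⌊$312,792/9⌋ = $34,754 → take DB $73,598. Book value $257,594.
Year 2: DB = ⌊$257,594 × 200%/9⌋ = $57,243; SL = ⌊$239,194/8⌋ = $29,899 → take DB $57,243. Book value $200,351.
Year 3: DB = ⌊$200,351 × 200%/9⌋ = $44,522; SL = ⌊$181,951/7⌋ = $25,993 → take DB $44,522. Book value $155,829.
Year 4: DB = ⌊$155,829 × 200%/9⌋ = $34,628; SL = ⌊$137,429/6⌋ = $22,904 → take DB $34,628. Book value $121,201.
Year 5: DB = ⌊$121,201 × 200%/9⌋ = $26,933; SL = ⌊$102,801/5⌋ = $20,560 → take DB $26,933. Book value $94,268.
Year 6: DB = ⌊$94,268 × 200%/9⌋ = $20,948; SL = ⌊$75,868/4⌋ = $18,967 → take DB $20,948. Book value $73,320.
Year 7: DB = ⌊$73,320 × 200%/9⌋ = $16,293; SL = ⌊$54,920/3⌋ = $18,306 → take SL $18,306. Book value $55,014.

$18,306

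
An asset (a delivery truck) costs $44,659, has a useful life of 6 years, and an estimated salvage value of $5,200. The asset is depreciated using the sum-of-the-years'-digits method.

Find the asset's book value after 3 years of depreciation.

Depreciable base = $44,659 − $5,200 = $39,459.
Sum of the years' digits = 6+5+4+3+2+1 = 21.
Year 1: $39,459 × 6/21 = $11,274. Book value $33,385.
Year 2: $39,459 × 5/21 = $9,395. Book value $23,990.
Year 3: $39,459 × 4/21 = $7,516. Book value $16,474.

$16,474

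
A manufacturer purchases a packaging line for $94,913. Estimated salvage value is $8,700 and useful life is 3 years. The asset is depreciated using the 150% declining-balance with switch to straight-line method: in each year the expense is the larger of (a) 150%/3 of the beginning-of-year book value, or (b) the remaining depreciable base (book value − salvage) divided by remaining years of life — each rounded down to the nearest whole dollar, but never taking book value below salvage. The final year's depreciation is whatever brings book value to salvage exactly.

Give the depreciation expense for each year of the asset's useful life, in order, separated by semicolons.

$47,456; $23,728; $15,029

Depreciable base = $94,913 − $8,700 = $86,213.
Year 1: DB = ⌊$94,913 × 150%/3⌋ = $47,456; SL = ⌊$86,213/3⌋ = $28,737 → take DB $47,456. Book value $47,457.
Year 2: DB = ⌊$47,457 × 150%/3⌋ = $23,728; SL = ⌊$38,757/2⌋ = $19,378 → take DB $23,728. Book value $23,729.
Year 3 (final): $23,729 − $8,700 = $15,029. Book value $8,700.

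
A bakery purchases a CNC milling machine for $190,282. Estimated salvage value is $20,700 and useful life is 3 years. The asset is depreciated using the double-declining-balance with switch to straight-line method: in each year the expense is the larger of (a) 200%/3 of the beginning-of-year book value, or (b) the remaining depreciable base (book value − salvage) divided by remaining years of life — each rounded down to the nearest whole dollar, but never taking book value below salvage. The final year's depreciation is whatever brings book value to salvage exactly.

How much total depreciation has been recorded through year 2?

Depreciable base = $190,282 − $20,700 = $169,582.
Year 1: DB = ⌊$190,282 × 200%/3⌋ = $126,854; SL = ⌊$169,582/3⌋ = $56,527 → take DB $126,854. Book value $63,428.
Year 2: DB = ⌊$63,428 × 200%/3⌋ = $42,285; SL = ⌊$42,728/2⌋ = $21,364 → take DB $42,285. Book value $21,143.
Accumulated through year 2 = $190,282 − $21,143 = $169,139.

$169,139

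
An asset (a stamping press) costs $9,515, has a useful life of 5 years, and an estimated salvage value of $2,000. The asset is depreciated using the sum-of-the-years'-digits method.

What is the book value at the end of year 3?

$3,503

Depreciable base = $9,515 − $2,000 = $7,515.
Sum of the years' digits = 5+4+3+2+1 = 15.
Year 1: $7,515 × 5/15 = $2,505. Book value $7,010.
Year 2: $7,515 × 4/15 = $2,004. Book value $5,006.
Year 3: $7,515 × 3/15 = $1,503. Book value $3,503.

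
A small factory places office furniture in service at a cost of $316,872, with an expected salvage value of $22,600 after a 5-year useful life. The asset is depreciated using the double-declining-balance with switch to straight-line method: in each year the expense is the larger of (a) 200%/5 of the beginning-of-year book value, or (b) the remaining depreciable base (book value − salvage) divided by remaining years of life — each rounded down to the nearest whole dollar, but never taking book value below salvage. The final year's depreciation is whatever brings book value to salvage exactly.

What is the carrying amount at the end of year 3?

$68,445

Depreciable base = $316,872 − $22,600 = $294,272.
Year 1: DB = ⌊$316,872 × 200%/5⌋ = $126,748; SL = ⌊$294,272/5⌋ = $58,854 → take DB $126,748. Book value $190,124.
Year 2: DB = ⌊$190,124 × 200%/5⌋ = $76,049; SL = ⌊$167,524/4⌋ = $41,881 → take DB $76,049. Book value $114,075.
Year 3: DB = ⌊$114,075 × 200%/5⌋ = $45,630; SL = ⌊$91,475/3⌋ = $30,491 → take DB $45,630. Book value $68,445.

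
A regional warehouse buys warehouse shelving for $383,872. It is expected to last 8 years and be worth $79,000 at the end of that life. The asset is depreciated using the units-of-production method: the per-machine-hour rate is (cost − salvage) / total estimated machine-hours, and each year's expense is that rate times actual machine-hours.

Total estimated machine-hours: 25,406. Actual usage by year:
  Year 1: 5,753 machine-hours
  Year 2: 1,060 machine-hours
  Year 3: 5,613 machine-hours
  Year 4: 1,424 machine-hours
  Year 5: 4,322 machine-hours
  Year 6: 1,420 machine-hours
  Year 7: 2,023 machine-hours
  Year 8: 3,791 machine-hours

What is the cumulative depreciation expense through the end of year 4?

Depreciable base = $383,872 − $79,000 = $304,872.
Rate = $304,872 / 25,406 machine-hours = $12 per machine-hour.
Year 1: 5,753 × $12 = $69,036. Book value $314,836.
Year 2: 1,060 × $12 = $12,720. Book value $302,116.
Year 3: 5,613 × $12 = $67,356. Book value $234,760.
Year 4: 1,424 × $12 = $17,088. Book value $217,672.
Accumulated through year 4 = $383,872 − $217,672 = $166,200.

$166,200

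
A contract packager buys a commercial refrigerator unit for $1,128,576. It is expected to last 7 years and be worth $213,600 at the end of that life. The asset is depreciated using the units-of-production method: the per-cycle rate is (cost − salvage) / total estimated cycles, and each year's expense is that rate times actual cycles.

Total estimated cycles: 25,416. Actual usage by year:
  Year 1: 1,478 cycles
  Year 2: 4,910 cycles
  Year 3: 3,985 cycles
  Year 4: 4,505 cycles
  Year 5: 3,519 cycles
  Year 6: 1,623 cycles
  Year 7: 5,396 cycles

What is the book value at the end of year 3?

Depreciable base = $1,128,576 − $213,600 = $914,976.
Rate = $914,976 / 25,416 cycles = $36 per cycle.
Year 1: 1,478 × $36 = $53,208. Book value $1,075,368.
Year 2: 4,910 × $36 = $176,760. Book value $898,608.
Year 3: 3,985 × $36 = $143,460. Book value $755,148.

$755,148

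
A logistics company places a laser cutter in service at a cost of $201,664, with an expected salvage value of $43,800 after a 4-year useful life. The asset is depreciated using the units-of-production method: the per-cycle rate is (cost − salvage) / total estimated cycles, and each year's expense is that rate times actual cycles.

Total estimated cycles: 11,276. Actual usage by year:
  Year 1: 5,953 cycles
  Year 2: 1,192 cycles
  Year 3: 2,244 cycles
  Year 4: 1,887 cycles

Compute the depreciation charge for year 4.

Depreciable base = $201,664 − $43,800 = $157,864.
Rate = $157,864 / 11,276 cycles = $14 per cycle.
Year 1: 5,953 × $14 = $83,342. Book value $118,322.
Year 2: 1,192 × $14 = $16,688. Book value $101,634.
Year 3: 2,244 × $14 = $31,416. Book value $70,218.
Year 4: 1,887 × $14 = $26,418. Book value $43,800.

$26,418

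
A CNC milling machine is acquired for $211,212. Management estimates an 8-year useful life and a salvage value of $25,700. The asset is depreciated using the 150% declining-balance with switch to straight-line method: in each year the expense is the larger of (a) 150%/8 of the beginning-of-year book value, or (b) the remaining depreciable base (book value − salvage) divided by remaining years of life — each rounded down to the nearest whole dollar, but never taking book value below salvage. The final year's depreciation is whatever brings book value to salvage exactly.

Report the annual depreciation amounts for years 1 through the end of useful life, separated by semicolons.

Depreciable base = $211,212 − $25,700 = $185,512.
Year 1: DB = ⌊$211,212 × 150%/8⌋ = $39,602; SL = ⌊$185,512/8⌋ = $23,189 → take DB $39,602. Book value $171,610.
Year 2: DB = ⌊$171,610 × 150%/8⌋ = $32,176; SL = ⌊$145,910/7⌋ = $20,844 → take DB $32,176. Book value $139,434.
Year 3: DB = ⌊$139,434 × 150%/8⌋ = $26,143; SL = ⌊$113,734/6⌋ = $18,955 → take DB $26,143. Book value $113,291.
Year 4: DB = ⌊$113,291 × 150%/8⌋ = $21,242; SL = ⌊$87,591/5⌋ = $17,518 → take DB $21,242. Book value $92,049.
Year 5: DB = ⌊$92,049 × 150%/8⌋ = $17,259; SL = ⌊$66,349/4⌋ = $16,587 → take DB $17,259. Book value $74,790.
Year 6: DB = ⌊$74,790 × 150%/8⌋ = $14,023; SL = ⌊$49,090/3⌋ = $16,363 → take SL $16,363. Book value $58,427.
Year 7: DB = ⌊$58,427 × 150%/8⌋ = $10,955; SL = ⌊$32,727/2⌋ = $16,363 → take SL $16,363. Book value $42,064.
Year 8 (final): $42,064 − $25,700 = $16,364. Book value $25,700.

$39,602; $32,176; $26,143; $21,242; $17,259; $16,363; $16,363; $16,364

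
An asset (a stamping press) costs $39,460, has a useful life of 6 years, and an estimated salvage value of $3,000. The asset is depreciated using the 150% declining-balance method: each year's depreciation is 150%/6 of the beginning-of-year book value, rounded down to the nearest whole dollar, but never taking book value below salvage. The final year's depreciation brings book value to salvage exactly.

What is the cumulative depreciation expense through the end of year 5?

Depreciable base = $39,460 − $3,000 = $36,460.
Year 1: ⌊$39,460 × 150%/6⌋ = $9,865. Book value $29,595.
Year 2: ⌊$29,595 × 150%/6⌋ = $7,398. Book value $22,197.
Year 3: ⌊$22,197 × 150%/6⌋ = $5,549. Book value $16,648.
Year 4: ⌊$16,648 × 150%/6⌋ = $4,162. Book value $12,486.
Year 5: ⌊$12,486 × 150%/6⌋ = $3,121. Book value $9,365.
Accumulated through year 5 = $39,460 − $9,365 = $30,095.

$30,095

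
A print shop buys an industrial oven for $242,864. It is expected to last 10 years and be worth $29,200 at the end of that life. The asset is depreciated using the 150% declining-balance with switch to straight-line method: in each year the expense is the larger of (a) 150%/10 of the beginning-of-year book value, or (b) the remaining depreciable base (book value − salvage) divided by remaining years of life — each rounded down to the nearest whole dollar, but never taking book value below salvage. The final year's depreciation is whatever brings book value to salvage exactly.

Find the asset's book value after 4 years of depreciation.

$126,778

Depreciable base = $242,864 − $29,200 = $213,664.
Year 1: DB = ⌊$242,864 × 150%/10⌋ = $36,429; SL = ⌊$213,664/10⌋ = $21,366 → take DB $36,429. Book value $206,435.
Year 2: DB = ⌊$206,435 × 150%/10⌋ = $30,965; SL = ⌊$177,235/9⌋ = $19,692 → take DB $30,965. Book value $175,470.
Year 3: DB = ⌊$175,470 × 150%/10⌋ = $26,320; SL = ⌊$146,270/8⌋ = $18,283 → take DB $26,320. Book value $149,150.
Year 4: DB = ⌊$149,150 × 150%/10⌋ = $22,372; SL = ⌊$119,950/7⌋ = $17,135 → take DB $22,372. Book value $126,778.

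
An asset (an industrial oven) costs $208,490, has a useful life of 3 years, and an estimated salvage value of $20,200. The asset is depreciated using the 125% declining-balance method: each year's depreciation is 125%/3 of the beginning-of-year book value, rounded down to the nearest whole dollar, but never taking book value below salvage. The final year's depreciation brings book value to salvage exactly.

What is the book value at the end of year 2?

$70,945

Depreciable base = $208,490 − $20,200 = $188,290.
Year 1: ⌊$208,490 × 125%/3⌋ = $86,870. Book value $121,620.
Year 2: ⌊$121,620 × 125%/3⌋ = $50,675. Book value $70,945.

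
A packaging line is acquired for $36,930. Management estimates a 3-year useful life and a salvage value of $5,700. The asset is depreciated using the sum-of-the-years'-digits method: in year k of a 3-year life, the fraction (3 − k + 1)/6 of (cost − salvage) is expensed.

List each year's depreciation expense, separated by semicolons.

$15,615; $10,410; $5,205

Depreciable base = $36,930 − $5,700 = $31,230.
Sum of the years' digits = 3+2+1 = 6.
Year 1: $31,230 × 3/6 = $15,615. Book value $21,315.
Year 2: $31,230 × 2/6 = $10,410. Book value $10,905.
Year 3: $31,230 × 1/6 = $5,205. Book value $5,700.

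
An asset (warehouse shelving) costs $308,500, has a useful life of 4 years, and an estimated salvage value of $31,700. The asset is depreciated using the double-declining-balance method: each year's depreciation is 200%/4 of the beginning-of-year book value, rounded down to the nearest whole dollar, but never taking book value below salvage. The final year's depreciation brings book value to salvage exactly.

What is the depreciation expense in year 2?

$77,125

Depreciable base = $308,500 − $31,700 = $276,800.
Year 1: ⌊$308,500 × 200%/4⌋ = $154,250. Book value $154,250.
Year 2: ⌊$154,250 × 200%/4⌋ = $77,125. Book value $77,125.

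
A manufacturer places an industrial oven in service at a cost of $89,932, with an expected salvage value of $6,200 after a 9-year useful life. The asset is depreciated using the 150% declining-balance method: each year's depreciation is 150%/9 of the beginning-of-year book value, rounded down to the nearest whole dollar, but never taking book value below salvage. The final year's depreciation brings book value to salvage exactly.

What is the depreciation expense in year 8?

$4,183

Depreciable base = $89,932 − $6,200 = $83,732.
Year 1: ⌊$89,932 × 150%/9⌋ = $14,988. Book value $74,944.
Year 2: ⌊$74,944 × 150%/9⌋ = $12,490. Book value $62,454.
Year 3: ⌊$62,454 × 150%/9⌋ = $10,409. Book value $52,045.
Year 4: ⌊$52,045 × 150%/9⌋ = $8,674. Book value $43,371.
Year 5: ⌊$43,371 × 150%/9⌋ = $7,228. Book value $36,143.
Year 6: ⌊$36,143 × 150%/9⌋ = $6,023. Book value $30,120.
Year 7: ⌊$30,120 × 150%/9⌋ = $5,020. Book value $25,100.
Year 8: ⌊$25,100 × 150%/9⌋ = $4,183. Book value $20,917.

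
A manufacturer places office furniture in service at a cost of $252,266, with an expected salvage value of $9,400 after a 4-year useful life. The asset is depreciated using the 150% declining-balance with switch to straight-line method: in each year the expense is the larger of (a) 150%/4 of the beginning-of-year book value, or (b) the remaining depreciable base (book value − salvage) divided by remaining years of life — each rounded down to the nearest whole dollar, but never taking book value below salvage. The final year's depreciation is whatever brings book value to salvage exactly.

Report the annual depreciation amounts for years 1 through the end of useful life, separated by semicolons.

Depreciable base = $252,266 − $9,400 = $242,866.
Year 1: DB = ⌊$252,266 × 150%/4⌋ = $94,599; SL = ⌊$242,866/4⌋ = $60,716 → take DB $94,599. Book value $157,667.
Year 2: DB = ⌊$157,667 × 150%/4⌋ = $59,125; SL = ⌊$148,267/3⌋ = $49,422 → take DB $59,125. Book value $98,542.
Year 3: DB = ⌊$98,542 × 150%/4⌋ = $36,953; SL = ⌊$89,142/2⌋ = $44,571 → take SL $44,571. Book value $53,971.
Year 4 (final): $53,971 − $9,400 = $44,571. Book value $9,400.

$94,599; $59,125; $44,571; $44,571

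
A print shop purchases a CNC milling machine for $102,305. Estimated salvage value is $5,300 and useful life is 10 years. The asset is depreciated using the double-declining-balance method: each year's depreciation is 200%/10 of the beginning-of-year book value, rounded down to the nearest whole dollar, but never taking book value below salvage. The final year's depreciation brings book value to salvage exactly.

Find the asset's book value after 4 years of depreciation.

$41,905

Depreciable base = $102,305 − $5,300 = $97,005.
Year 1: ⌊$102,305 × 200%/10⌋ = $20,461. Book value $81,844.
Year 2: ⌊$81,844 × 200%/10⌋ = $16,368. Book value $65,476.
Year 3: ⌊$65,476 × 200%/10⌋ = $13,095. Book value $52,381.
Year 4: ⌊$52,381 × 200%/10⌋ = $10,476. Book value $41,905.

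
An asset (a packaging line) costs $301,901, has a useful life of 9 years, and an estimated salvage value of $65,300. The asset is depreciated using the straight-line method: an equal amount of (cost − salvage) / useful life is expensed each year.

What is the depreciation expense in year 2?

Depreciable base = $301,901 − $65,300 = $236,601.
Annual expense = $236,601 / 9 = $26,289.

$26,289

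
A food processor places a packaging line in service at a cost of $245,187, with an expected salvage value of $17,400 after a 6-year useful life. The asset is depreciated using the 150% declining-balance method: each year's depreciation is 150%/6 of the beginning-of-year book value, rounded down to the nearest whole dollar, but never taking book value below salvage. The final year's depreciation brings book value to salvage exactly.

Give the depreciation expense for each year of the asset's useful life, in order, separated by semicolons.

$61,296; $45,972; $34,479; $25,860; $19,395; $40,785

Depreciable base = $245,187 − $17,400 = $227,787.
Year 1: ⌊$245,187 × 150%/6⌋ = $61,296. Book value $183,891.
Year 2: ⌊$183,891 × 150%/6⌋ = $45,972. Book value $137,919.
Year 3: ⌊$137,919 × 150%/6⌋ = $34,479. Book value $103,440.
Year 4: ⌊$103,440 × 150%/6⌋ = $25,860. Book value $77,580.
Year 5: ⌊$77,580 × 150%/6⌋ = $19,395. Book value $58,185.
Year 6 (final): $58,185 − $17,400 = $40,785. Book value $17,400.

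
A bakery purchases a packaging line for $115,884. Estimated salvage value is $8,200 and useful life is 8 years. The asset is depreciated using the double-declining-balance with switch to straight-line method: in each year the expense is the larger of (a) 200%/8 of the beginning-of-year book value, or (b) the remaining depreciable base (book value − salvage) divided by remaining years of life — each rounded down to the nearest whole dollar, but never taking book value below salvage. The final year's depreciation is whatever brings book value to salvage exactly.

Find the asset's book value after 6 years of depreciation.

Depreciable base = $115,884 − $8,200 = $107,684.
Year 1: DB = ⌊$115,884 × 200%/8⌋ = $28,971; SL = ⌊$107,684/8⌋ = $13,460 → take DB $28,971. Book value $86,913.
Year 2: DB = ⌊$86,913 × 200%/8⌋ = $21,728; SL = ⌊$78,713/7⌋ = $11,244 → take DB $21,728. Book value $65,185.
Year 3: DB = ⌊$65,185 × 200%/8⌋ = $16,296; SL = ⌊$56,985/6⌋ = $9,497 → take DB $16,296. Book value $48,889.
Year 4: DB = ⌊$48,889 × 200%/8⌋ = $12,222; SL = ⌊$40,689/5⌋ = $8,137 → take DB $12,222. Book value $36,667.
Year 5: DB = ⌊$36,667 × 200%/8⌋ = $9,166; SL = ⌊$28,467/4⌋ = $7,116 → take DB $9,166. Book value $27,501.
Year 6: DB = ⌊$27,501 × 200%/8⌋ = $6,875; SL = ⌊$19,301/3⌋ = $6,433 → take DB $6,875. Book value $20,626.

$20,626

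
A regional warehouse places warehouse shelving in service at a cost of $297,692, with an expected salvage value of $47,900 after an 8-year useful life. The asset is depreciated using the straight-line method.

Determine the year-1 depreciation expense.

$31,224

Depreciable base = $297,692 − $47,900 = $249,792.
Annual expense = $249,792 / 8 = $31,224.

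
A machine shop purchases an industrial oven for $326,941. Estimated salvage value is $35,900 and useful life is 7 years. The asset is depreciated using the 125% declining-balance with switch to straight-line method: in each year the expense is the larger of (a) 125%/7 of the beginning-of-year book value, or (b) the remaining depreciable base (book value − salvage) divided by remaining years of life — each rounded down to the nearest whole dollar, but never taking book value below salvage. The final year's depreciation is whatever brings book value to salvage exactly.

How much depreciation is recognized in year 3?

$39,393

Depreciable base = $326,941 − $35,900 = $291,041.
Year 1: DB = ⌊$326,941 × 125%/7⌋ = $58,382; SL = ⌊$291,041/7⌋ = $41,577 → take DB $58,382. Book value $268,559.
Year 2: DB = ⌊$268,559 × 125%/7⌋ = $47,956; SL = ⌊$232,659/6⌋ = $38,776 → take DB $47,956. Book value $220,603.
Year 3: DB = ⌊$220,603 × 125%/7⌋ = $39,393; SL = ⌊$184,703/5⌋ = $36,940 → take DB $39,393. Book value $181,210.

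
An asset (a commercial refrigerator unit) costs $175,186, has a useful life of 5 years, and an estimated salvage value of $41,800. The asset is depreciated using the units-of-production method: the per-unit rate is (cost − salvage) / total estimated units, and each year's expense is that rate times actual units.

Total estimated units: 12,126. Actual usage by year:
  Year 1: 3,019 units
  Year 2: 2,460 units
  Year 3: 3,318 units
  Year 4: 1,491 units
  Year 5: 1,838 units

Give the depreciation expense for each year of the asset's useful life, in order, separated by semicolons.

Depreciable base = $175,186 − $41,800 = $133,386.
Rate = $133,386 / 12,126 units = $11 per unit.
Year 1: 3,019 × $11 = $33,209. Book value $141,977.
Year 2: 2,460 × $11 = $27,060. Book value $114,917.
Year 3: 3,318 × $11 = $36,498. Book value $78,419.
Year 4: 1,491 × $11 = $16,401. Book value $62,018.
Year 5: 1,838 × $11 = $20,218. Book value $41,800.

$33,209; $27,060; $36,498; $16,401; $20,218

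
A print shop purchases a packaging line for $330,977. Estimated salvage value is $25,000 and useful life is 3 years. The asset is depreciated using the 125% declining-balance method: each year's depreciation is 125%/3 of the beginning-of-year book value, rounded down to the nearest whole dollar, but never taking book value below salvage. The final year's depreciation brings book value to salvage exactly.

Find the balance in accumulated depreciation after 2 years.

Depreciable base = $330,977 − $25,000 = $305,977.
Year 1: ⌊$330,977 × 125%/3⌋ = $137,907. Book value $193,070.
Year 2: ⌊$193,070 × 125%/3⌋ = $80,445. Book value $112,625.
Accumulated through year 2 = $330,977 − $112,625 = $218,352.

$218,352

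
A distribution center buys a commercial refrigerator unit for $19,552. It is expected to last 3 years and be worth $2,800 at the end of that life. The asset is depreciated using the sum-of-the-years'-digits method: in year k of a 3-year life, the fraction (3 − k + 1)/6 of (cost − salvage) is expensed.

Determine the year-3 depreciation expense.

Depreciable base = $19,552 − $2,800 = $16,752.
Sum of the years' digits = 3+2+1 = 6.
Year 1: $16,752 × 3/6 = $8,376. Book value $11,176.
Year 2: $16,752 × 2/6 = $5,584. Book value $5,592.
Year 3: $16,752 × 1/6 = $2,792. Book value $2,800.

$2,792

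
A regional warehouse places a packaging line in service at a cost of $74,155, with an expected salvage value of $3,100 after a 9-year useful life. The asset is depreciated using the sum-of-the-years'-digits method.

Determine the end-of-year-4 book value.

Depreciable base = $74,155 − $3,100 = $71,055.
Sum of the years' digits = 9+8+7+6+5+4+3+2+1 = 45.
Year 1: $71,055 × 9/45 = $14,211. Book value $59,944.
Year 2: $71,055 × 8/45 = $12,632. Book value $47,312.
Year 3: $71,055 × 7/45 = $11,053. Book value $36,259.
Year 4: $71,055 × 6/45 = $9,474. Book value $26,785.

$26,785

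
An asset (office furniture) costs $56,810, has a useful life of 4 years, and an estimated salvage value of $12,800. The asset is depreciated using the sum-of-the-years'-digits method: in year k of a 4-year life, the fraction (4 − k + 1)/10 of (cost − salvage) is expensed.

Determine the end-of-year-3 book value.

Depreciable base = $56,810 − $12,800 = $44,010.
Sum of the years' digits = 4+3+2+1 = 10.
Year 1: $44,010 × 4/10 = $17,604. Book value $39,206.
Year 2: $44,010 × 3/10 = $13,203. Book value $26,003.
Year 3: $44,010 × 2/10 = $8,802. Book value $17,201.

$17,201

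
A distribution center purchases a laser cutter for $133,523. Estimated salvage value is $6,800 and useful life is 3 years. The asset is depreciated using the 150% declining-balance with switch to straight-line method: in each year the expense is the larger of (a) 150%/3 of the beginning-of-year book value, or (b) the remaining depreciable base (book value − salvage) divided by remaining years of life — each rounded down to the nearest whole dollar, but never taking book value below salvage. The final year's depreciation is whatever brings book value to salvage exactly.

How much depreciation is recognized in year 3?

Depreciable base = $133,523 − $6,800 = $126,723.
Year 1: DB = ⌊$133,523 × 150%/3⌋ = $66,761; SL = ⌊$126,723/3⌋ = $42,241 → take DB $66,761. Book value $66,762.
Year 2: DB = ⌊$66,762 × 150%/3⌋ = $33,381; SL = ⌊$59,962/2⌋ = $29,981 → take DB $33,381. Book value $33,381.
Year 3 (final): $33,381 − $6,800 = $26,581. Book value $6,800.

$26,581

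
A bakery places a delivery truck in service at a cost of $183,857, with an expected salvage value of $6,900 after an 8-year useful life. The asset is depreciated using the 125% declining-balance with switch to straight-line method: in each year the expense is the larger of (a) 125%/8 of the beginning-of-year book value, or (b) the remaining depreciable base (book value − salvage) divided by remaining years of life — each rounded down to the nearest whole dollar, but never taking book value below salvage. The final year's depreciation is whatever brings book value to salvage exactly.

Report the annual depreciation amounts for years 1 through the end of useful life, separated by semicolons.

Depreciable base = $183,857 − $6,900 = $176,957.
Year 1: DB = ⌊$183,857 × 125%/8⌋ = $28,727; SL = ⌊$176,957/8⌋ = $22,119 → take DB $28,727. Book value $155,130.
Year 2: DB = ⌊$155,130 × 125%/8⌋ = $24,239; SL = ⌊$148,230/7⌋ = $21,175 → take DB $24,239. Book value $130,891.
Year 3: DB = ⌊$130,891 × 125%/8⌋ = $20,451; SL = ⌊$123,991/6⌋ = $20,665 → take SL $20,665. Book value $110,226.
Year 4: DB = ⌊$110,226 × 125%/8⌋ = $17,222; SL = ⌊$103,326/5⌋ = $20,665 → take SL $20,665. Book value $89,561.
Year 5: DB = ⌊$89,561 × 125%/8⌋ = $13,993; SL = ⌊$82,661/4⌋ = $20,665 → take SL $20,665. Book value $68,896.
Year 6: DB = ⌊$68,896 × 125%/8⌋ = $10,765; SL = ⌊$61,996/3⌋ = $20,665 → take SL $20,665. Book value $48,231.
Year 7: DB = ⌊$48,231 × 125%/8⌋ = $7,536; SL = ⌊$41,331/2⌋ = $20,665 → take SL $20,665. Book value $27,566.
Year 8 (final): $27,566 − $6,900 = $20,666. Book value $6,900.

$28,727; $24,239; $20,665; $20,665; $20,665; $20,665; $20,665; $20,666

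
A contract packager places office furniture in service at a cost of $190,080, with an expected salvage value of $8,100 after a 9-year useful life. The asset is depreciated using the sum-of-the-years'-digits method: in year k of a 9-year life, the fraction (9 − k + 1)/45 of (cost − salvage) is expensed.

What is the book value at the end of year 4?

$68,760

Depreciable base = $190,080 − $8,100 = $181,980.
Sum of the years' digits = 9+8+7+6+5+4+3+2+1 = 45.
Year 1: $181,980 × 9/45 = $36,396. Book value $153,684.
Year 2: $181,980 × 8/45 = $32,352. Book value $121,332.
Year 3: $181,980 × 7/45 = $28,308. Book value $93,024.
Year 4: $181,980 × 6/45 = $24,264. Book value $68,760.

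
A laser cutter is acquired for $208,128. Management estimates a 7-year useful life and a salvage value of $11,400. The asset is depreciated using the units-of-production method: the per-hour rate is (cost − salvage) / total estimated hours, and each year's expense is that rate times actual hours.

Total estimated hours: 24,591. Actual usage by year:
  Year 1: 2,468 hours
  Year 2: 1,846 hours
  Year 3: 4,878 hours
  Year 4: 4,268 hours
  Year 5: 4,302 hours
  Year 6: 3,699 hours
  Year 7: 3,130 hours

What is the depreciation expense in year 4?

$34,144

Depreciable base = $208,128 − $11,400 = $196,728.
Rate = $196,728 / 24,591 hours = $8 per hour.
Year 1: 2,468 × $8 = $19,744. Book value $188,384.
Year 2: 1,846 × $8 = $14,768. Book value $173,616.
Year 3: 4,878 × $8 = $39,024. Book value $134,592.
Year 4: 4,268 × $8 = $34,144. Book value $100,448.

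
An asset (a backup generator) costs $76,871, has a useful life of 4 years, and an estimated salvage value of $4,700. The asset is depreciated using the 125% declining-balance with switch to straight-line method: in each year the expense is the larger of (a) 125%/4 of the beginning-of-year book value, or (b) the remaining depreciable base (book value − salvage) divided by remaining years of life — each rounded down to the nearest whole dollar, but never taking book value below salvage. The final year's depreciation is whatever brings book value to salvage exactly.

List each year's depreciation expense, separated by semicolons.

Depreciable base = $76,871 − $4,700 = $72,171.
Year 1: DB = ⌊$76,871 × 125%/4⌋ = $24,022; SL = ⌊$72,171/4⌋ = $18,042 → take DB $24,022. Book value $52,849.
Year 2: DB = ⌊$52,849 × 125%/4⌋ = $16,515; SL = ⌊$48,149/3⌋ = $16,049 → take DB $16,515. Book value $36,334.
Year 3: DB = ⌊$36,334 × 125%/4⌋ = $11,354; SL = ⌊$31,634/2⌋ = $15,817 → take SL $15,817. Book value $20,517.
Year 4 (final): $20,517 − $4,700 = $15,817. Book value $4,700.

$24,022; $16,515; $15,817; $15,817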